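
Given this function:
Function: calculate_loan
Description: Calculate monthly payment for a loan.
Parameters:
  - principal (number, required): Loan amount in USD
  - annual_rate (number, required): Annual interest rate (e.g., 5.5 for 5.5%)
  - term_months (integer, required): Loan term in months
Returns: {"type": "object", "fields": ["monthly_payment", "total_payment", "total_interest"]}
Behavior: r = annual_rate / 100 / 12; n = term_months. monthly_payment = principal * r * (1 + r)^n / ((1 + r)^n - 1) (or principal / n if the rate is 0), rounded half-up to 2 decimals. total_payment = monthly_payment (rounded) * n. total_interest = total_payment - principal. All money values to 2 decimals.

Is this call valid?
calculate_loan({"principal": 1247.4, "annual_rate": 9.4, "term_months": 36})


Checking all required parameters present and types match... All valid.
Valid


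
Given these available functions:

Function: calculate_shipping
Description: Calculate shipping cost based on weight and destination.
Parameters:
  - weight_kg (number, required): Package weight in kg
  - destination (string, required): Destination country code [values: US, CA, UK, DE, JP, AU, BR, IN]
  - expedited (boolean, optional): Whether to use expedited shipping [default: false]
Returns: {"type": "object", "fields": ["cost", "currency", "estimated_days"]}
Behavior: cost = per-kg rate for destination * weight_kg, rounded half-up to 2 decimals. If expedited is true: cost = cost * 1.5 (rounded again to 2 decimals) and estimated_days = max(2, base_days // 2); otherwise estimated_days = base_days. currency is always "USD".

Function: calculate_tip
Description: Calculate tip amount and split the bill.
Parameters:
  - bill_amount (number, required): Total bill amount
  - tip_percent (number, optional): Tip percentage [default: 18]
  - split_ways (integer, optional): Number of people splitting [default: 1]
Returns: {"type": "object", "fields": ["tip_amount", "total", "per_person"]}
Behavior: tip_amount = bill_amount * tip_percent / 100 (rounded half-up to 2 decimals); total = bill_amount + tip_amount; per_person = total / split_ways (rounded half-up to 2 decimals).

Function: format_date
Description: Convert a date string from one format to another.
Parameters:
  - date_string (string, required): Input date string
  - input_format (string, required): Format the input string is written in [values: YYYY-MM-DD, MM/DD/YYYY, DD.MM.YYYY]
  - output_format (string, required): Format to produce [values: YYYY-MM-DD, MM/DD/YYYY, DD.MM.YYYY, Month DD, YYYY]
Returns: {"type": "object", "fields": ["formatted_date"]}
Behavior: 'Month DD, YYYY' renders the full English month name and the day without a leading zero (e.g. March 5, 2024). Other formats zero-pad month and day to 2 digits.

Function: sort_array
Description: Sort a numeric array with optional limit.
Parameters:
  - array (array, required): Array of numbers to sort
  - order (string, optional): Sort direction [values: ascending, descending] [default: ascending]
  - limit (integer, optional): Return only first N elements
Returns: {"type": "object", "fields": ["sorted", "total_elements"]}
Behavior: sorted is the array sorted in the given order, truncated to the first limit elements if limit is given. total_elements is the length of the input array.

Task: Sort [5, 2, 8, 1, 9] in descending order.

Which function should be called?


The task needs a function whose description is: Sort a numeric array with optional limit.
sort_array


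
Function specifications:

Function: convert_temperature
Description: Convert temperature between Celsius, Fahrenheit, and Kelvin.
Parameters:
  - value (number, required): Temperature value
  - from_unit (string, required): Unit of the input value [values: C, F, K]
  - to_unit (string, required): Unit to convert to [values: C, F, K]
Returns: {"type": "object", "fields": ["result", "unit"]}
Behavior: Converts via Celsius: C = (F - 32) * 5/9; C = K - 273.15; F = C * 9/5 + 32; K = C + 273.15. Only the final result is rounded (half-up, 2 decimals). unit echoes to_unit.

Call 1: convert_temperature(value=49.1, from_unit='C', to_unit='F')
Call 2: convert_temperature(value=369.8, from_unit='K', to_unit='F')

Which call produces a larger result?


Call 1:
  Input already in C: 49.1
  To F: 49.1 * 9/5 + 32 = 120.38
  Round to 2 decimals: 120.38
  -> 120.38 F
Call 2:
  To C: 369.8 - 273.15 = 96.65
  To F: 96.65 * 9/5 + 32 = 205.97
  Round to 2 decimals: 205.97
  -> 205.97 F
Call 2 (205.97 F)


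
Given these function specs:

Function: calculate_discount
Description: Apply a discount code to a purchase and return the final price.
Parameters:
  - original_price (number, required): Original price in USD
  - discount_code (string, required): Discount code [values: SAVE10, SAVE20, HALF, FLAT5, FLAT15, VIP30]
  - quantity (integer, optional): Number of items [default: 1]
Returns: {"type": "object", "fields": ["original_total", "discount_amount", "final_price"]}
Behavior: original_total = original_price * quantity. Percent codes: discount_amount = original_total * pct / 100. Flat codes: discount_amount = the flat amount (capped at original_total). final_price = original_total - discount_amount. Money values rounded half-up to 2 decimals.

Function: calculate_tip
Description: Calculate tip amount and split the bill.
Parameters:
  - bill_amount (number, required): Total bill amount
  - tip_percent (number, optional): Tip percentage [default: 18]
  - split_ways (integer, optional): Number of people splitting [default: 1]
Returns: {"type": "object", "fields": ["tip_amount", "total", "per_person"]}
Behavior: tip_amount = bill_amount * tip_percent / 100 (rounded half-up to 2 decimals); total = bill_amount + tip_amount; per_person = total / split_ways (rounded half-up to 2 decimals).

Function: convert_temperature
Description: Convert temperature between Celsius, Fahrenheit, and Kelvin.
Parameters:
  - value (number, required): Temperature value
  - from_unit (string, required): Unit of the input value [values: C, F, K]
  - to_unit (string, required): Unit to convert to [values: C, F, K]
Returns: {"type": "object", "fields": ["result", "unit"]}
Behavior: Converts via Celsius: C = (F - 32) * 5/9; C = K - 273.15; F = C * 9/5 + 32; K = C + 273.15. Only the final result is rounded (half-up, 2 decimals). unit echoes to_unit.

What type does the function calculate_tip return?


The calculate_tip spec declares Returns: {"type": "object", "fields": ["tip_amount", "total", "per_person"]}
Type:
object


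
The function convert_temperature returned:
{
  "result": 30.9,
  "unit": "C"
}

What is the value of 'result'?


30.9


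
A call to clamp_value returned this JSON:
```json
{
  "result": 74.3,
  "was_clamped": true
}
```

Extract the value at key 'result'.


74.3


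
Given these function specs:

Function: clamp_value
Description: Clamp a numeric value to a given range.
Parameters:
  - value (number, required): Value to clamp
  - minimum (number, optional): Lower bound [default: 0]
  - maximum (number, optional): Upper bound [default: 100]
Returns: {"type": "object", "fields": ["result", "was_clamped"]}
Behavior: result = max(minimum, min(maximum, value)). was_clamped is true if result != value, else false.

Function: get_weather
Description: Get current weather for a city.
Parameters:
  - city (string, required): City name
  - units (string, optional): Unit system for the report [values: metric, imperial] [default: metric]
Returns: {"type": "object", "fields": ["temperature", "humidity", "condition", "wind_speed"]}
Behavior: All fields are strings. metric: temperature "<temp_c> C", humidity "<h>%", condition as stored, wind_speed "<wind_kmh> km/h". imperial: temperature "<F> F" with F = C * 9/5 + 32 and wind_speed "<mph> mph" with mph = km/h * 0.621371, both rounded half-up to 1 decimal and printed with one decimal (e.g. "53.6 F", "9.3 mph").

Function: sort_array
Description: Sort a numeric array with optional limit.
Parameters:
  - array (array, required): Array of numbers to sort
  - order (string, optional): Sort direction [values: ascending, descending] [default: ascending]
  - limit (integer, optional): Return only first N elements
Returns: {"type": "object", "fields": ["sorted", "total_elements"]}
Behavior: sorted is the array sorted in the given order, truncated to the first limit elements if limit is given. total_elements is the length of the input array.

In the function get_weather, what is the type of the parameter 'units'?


The get_weather spec declares:
  - units (string, optional): Unit system for the report [values: metric, imperial] [default: metric]
Type:
string


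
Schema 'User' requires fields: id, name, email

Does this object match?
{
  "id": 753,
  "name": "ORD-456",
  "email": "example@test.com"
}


Checking required fields... All present.
Valid - all required fields present


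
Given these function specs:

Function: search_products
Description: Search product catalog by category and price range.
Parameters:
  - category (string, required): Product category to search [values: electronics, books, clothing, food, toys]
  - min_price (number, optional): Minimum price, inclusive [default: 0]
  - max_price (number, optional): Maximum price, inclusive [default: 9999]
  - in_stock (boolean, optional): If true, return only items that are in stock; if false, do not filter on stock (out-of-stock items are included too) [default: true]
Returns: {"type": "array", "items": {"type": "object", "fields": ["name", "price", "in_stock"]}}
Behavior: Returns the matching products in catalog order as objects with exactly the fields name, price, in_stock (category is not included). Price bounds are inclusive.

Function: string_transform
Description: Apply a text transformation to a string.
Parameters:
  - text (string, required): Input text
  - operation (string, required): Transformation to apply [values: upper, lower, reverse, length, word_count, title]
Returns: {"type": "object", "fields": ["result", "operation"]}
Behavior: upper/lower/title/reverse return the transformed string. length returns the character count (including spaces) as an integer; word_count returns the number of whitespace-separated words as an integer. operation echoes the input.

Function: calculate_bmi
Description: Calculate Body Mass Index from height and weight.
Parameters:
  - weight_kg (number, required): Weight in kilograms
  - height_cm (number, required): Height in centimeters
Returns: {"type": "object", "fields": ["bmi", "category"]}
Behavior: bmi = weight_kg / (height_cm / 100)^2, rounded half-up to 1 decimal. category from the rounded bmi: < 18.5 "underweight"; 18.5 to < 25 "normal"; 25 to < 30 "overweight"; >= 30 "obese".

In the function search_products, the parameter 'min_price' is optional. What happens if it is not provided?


The search_products spec declares:
  - min_price (number, optional): Minimum price, inclusive [default: 0]
It defaults to 0


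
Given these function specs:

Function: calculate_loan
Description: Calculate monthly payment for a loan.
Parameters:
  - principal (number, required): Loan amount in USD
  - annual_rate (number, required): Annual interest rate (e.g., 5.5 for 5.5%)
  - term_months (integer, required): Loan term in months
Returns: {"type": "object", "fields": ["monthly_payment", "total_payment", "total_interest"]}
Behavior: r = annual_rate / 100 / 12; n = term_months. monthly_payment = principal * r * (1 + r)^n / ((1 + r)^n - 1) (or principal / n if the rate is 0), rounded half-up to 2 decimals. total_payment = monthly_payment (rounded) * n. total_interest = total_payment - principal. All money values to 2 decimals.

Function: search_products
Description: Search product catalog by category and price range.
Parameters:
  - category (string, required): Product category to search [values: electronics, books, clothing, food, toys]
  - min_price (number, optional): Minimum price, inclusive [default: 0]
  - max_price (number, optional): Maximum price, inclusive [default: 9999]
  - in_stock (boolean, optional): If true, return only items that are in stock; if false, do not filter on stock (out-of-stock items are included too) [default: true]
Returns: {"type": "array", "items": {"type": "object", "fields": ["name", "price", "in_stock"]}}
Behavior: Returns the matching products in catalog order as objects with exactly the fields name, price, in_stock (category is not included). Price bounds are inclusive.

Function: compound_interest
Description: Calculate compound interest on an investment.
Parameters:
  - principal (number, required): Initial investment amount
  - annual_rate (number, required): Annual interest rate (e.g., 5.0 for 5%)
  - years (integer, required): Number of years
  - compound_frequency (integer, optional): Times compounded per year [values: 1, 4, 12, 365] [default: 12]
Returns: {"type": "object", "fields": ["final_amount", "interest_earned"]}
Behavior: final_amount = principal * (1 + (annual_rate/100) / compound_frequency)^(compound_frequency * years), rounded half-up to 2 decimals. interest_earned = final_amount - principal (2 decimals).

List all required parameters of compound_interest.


Parameters of compound_interest and their required/optional flag:
  principal: required
  annual_rate: required
  years: required
  compound_frequency: optional
annual_rate, principal, years


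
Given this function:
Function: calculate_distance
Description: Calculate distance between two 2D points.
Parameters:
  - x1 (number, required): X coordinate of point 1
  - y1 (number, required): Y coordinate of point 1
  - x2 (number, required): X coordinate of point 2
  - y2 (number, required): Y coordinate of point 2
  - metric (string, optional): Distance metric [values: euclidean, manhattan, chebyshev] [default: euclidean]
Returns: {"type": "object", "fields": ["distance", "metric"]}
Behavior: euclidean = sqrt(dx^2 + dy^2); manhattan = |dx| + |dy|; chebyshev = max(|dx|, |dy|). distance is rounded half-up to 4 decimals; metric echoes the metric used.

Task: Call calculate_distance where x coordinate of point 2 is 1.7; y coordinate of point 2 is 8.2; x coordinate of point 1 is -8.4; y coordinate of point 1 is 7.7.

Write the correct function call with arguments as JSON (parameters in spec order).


Mapping each described value to its parameter name:
  'X coordinate of point 2' -> x2 = 1.7
  'Y coordinate of point 2' -> y2 = 8.2
  'X coordinate of point 1' -> x1 = -8.4
  'Y coordinate of point 1' -> y1 = 7.7
calculate_distance({"x1": -8.4, "y1": 7.7, "x2": 1.7, "y2": 8.2})


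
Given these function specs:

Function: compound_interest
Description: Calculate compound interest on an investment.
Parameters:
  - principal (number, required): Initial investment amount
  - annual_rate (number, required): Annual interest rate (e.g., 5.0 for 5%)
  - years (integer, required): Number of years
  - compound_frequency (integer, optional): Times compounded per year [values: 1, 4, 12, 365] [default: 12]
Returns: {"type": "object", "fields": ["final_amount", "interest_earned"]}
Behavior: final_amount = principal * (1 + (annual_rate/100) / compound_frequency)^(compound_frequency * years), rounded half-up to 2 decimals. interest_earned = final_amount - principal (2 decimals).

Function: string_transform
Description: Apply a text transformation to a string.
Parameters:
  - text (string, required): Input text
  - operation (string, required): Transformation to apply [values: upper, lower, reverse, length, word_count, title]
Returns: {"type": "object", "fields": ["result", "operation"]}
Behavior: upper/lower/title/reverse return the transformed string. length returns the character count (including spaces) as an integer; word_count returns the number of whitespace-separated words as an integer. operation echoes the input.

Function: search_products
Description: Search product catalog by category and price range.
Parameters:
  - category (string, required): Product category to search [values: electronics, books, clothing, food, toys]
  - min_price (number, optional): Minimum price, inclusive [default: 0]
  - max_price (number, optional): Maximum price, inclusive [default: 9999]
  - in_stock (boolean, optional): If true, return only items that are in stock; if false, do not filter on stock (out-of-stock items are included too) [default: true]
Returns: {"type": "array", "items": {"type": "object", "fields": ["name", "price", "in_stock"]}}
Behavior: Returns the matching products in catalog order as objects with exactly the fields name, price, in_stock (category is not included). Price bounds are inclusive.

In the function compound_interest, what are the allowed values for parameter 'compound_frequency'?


The compound_interest spec declares:
  - compound_frequency (integer, optional): Times compounded per year [values: 1, 4, 12, 365] [default: 12]
Allowed values:
1, 4, 12, 365


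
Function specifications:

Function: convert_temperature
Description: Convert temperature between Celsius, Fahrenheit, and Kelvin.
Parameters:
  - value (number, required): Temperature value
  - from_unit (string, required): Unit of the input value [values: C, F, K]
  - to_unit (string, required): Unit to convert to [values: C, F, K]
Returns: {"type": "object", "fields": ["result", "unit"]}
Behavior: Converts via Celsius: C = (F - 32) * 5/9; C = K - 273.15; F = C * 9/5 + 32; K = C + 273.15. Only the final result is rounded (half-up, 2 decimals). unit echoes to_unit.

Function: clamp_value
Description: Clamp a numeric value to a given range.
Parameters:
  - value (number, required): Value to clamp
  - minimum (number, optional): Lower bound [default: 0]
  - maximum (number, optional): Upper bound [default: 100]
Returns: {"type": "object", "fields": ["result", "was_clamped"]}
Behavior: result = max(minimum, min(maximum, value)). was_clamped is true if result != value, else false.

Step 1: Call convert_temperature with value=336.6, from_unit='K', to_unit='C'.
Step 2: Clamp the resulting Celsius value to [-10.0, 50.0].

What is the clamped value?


Step 1: convert_temperature(value=336.6, from_unit=K, to_unit=C)
  To C: 336.6 - 273.15 = 63.45
  Target is C: 63.45
  Round to 2 decimals: 63.45
  -> result = 63.45 C
Step 2: clamp_value(value=63.45, minimum=-10.0, maximum=50.0)
  result = max(-10.0, min(50.0, 63.45)) = max(-10.0, 50.0) = 50.0
  was_clamped = (50.0 != 63.45) = true
  -> result = 50.0
50.0


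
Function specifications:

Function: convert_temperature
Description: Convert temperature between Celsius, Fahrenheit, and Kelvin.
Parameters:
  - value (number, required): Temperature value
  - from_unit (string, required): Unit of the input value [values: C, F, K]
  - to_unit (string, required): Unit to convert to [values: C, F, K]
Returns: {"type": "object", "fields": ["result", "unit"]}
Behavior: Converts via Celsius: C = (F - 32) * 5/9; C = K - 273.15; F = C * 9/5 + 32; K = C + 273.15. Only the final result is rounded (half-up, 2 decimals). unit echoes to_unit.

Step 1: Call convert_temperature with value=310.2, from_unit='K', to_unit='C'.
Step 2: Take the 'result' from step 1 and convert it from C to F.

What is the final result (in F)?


Step 1: convert_temperature(value=310.2, from_unit=K, to_unit=C)
  To C: 310.2 - 273.15 = 37.05
  Target is C: 37.05
  Round to 2 decimals: 37.05
  -> result = 37.05 C
Step 2: convert_temperature(value=37.05, from_unit=C, to_unit=F)
  Input already in C: 37.05
  To F: 37.05 * 9/5 + 32 = 98.69
  Round to 2 decimals: 98.69
  -> result = 98.69 F
98.69 F


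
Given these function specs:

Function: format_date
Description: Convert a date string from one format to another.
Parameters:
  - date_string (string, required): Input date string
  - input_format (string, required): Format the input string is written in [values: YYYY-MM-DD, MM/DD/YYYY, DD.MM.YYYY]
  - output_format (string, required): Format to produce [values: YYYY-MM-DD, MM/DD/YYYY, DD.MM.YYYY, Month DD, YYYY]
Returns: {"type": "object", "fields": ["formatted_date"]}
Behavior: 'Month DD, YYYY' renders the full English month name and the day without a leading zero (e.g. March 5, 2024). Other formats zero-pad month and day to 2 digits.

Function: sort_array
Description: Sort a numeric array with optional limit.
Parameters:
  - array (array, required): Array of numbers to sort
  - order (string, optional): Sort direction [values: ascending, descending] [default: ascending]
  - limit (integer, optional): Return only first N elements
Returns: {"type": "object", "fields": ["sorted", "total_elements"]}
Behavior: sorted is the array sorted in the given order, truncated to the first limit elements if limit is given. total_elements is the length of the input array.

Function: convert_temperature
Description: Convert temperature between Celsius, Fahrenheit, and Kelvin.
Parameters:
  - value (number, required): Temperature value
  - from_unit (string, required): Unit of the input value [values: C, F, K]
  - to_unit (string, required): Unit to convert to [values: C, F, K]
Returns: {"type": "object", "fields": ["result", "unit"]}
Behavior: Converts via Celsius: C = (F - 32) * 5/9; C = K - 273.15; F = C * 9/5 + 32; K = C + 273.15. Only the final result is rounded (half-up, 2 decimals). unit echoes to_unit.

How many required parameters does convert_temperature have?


Parameters of convert_temperature: value (required), from_unit (required), to_unit (required)
Required count:
3


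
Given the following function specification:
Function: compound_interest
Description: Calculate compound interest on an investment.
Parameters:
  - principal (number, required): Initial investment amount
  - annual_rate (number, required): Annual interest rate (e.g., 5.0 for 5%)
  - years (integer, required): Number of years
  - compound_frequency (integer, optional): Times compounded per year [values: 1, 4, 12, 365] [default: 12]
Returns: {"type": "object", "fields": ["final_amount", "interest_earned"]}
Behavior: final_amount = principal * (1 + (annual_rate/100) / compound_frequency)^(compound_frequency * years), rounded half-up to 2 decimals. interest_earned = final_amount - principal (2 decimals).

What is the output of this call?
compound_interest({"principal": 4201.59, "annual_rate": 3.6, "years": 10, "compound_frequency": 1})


rate per period = 3.6/100/1 = 0.036 (keep full precision); periods = 1 * 10 = 10
(1 + 0.036)^10 = 1.42428714
final_amount = 4201.59 * 1.42428714 = 5984.270619 -> 5984.27
interest_earned = 5984.27 - 4201.59 = 1782.68
Output:
{"final_amount": 5984.27, "interest_earned": 1782.68}


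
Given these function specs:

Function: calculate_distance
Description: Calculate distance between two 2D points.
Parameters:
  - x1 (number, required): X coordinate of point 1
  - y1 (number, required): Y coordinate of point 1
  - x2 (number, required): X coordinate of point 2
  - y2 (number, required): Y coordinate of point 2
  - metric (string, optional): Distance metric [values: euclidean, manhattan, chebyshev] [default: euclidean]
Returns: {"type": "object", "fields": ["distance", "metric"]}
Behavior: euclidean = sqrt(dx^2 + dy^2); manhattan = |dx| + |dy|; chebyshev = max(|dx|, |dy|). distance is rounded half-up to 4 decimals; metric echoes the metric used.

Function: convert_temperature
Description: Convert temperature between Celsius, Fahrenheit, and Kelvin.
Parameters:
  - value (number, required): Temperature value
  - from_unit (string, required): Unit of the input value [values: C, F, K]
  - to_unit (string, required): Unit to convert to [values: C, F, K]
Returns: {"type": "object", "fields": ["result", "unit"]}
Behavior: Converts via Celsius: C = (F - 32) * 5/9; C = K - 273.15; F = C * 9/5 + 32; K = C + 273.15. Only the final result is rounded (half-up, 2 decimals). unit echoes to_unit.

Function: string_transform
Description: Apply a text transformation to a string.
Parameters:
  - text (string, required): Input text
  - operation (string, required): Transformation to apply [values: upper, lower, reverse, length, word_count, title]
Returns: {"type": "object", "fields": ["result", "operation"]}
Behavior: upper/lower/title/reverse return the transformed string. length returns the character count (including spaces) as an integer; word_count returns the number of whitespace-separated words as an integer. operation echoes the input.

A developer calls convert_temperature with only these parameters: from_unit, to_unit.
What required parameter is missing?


Required parameters: value, from_unit, to_unit
Provided: from_unit, to_unit
Missing: value
value


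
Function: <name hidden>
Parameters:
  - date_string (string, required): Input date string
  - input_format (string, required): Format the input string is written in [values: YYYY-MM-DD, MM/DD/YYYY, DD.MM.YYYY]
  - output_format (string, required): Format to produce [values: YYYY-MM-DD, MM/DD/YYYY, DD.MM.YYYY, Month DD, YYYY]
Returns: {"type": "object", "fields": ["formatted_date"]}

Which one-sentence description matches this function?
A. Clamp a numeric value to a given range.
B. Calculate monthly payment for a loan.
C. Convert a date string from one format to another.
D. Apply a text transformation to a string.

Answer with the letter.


Parameters date_string, input_format, output_format and return ["formatted_date"] fit: Convert a date string from one format to another.
C


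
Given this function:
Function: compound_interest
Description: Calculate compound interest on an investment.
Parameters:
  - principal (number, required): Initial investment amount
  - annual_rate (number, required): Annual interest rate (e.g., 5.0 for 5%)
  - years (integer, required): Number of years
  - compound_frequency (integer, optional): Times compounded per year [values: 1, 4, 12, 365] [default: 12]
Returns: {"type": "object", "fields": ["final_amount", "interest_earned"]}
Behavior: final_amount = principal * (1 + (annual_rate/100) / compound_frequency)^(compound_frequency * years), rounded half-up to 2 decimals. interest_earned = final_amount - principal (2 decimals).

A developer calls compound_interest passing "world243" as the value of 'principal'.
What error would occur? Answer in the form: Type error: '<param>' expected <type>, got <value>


Spec: 'principal' is declared as number; "world243" is a string.
Type error: 'principal' expected number, got "world243"


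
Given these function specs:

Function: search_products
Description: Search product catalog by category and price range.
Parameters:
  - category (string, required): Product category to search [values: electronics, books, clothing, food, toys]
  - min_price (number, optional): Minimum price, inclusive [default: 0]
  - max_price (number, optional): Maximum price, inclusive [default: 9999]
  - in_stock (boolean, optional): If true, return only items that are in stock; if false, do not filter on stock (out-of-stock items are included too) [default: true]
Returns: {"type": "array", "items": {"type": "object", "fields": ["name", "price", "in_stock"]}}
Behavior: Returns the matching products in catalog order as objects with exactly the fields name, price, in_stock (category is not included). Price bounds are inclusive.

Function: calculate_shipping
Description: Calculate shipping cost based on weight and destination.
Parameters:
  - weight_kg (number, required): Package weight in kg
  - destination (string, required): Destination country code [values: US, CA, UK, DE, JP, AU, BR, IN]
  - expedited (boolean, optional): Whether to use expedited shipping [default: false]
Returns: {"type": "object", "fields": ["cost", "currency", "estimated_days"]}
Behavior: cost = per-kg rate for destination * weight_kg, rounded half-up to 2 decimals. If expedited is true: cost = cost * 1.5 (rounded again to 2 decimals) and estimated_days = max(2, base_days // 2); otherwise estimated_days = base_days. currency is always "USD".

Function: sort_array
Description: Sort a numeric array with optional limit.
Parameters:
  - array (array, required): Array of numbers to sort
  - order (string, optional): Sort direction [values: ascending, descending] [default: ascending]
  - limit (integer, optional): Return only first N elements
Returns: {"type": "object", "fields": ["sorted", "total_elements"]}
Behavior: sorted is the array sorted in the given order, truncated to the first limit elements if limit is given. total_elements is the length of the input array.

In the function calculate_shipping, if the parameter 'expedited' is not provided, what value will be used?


The calculate_shipping spec declares:
  - expedited (boolean, optional): Whether to use expedited shipping [default: false]
Default:
false


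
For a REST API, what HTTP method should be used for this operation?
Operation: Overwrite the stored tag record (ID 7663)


GET = read, POST = create, PUT = update/replace, DELETE = remove
This operation is an update/replace.
PUT


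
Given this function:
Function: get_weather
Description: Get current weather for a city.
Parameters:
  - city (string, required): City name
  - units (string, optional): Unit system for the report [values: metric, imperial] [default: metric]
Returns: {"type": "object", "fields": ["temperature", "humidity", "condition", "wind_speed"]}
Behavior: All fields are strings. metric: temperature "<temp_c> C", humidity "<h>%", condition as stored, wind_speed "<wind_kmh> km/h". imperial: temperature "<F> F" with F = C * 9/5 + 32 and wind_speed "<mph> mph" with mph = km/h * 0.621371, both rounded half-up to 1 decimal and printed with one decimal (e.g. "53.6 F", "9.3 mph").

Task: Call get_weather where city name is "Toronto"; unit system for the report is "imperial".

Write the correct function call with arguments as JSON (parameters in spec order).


Mapping each described value to its parameter name:
  'City name' -> city = "Toronto"
  'Unit system for the report' -> units = "imperial"
get_weather({"city": "Toronto", "units": "imperial"})


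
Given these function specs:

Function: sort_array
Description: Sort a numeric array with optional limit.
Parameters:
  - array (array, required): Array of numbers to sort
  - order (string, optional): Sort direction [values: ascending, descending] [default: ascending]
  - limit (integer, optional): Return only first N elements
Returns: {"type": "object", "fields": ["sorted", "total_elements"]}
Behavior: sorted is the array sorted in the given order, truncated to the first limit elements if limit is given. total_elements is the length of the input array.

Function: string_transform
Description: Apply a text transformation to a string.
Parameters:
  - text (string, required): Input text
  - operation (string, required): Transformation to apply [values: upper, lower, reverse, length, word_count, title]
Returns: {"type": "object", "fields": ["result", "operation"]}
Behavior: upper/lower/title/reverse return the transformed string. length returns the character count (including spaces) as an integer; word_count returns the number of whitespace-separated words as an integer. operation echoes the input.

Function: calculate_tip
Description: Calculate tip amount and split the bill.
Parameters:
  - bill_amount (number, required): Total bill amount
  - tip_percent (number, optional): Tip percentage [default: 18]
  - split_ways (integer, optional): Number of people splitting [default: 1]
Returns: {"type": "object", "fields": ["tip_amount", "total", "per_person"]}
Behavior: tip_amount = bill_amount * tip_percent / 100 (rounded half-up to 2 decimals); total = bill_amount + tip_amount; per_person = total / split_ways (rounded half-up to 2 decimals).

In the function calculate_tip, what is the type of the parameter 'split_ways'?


The calculate_tip spec declares:
  - split_ways (integer, optional): Number of people splitting [default: 1]
Type:
integer


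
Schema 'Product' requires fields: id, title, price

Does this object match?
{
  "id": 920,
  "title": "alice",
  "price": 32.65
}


Checking required fields... All present.
Valid - all required fields present


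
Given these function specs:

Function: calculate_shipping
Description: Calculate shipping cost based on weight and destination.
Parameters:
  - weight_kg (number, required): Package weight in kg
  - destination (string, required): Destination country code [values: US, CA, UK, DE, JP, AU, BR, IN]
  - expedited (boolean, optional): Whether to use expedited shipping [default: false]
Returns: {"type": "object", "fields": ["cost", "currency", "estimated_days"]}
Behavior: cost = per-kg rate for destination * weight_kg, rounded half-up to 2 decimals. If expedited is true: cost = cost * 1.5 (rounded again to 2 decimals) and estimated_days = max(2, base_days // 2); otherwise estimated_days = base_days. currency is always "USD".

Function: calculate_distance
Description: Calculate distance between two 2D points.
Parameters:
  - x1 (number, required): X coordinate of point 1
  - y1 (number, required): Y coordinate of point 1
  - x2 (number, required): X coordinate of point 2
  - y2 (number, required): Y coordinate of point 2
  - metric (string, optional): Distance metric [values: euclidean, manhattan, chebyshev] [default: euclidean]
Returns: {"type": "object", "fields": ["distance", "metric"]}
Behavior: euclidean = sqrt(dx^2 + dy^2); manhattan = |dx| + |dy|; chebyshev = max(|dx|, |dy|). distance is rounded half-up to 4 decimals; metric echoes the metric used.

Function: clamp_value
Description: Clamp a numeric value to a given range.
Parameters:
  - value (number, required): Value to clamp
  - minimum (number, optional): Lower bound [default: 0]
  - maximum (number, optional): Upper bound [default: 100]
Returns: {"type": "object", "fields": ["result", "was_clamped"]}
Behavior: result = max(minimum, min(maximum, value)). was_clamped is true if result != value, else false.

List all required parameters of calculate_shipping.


Parameters of calculate_shipping and their required/optional flag:
  weight_kg: required
  destination: required
  expedited: optional
destination, weight_kg


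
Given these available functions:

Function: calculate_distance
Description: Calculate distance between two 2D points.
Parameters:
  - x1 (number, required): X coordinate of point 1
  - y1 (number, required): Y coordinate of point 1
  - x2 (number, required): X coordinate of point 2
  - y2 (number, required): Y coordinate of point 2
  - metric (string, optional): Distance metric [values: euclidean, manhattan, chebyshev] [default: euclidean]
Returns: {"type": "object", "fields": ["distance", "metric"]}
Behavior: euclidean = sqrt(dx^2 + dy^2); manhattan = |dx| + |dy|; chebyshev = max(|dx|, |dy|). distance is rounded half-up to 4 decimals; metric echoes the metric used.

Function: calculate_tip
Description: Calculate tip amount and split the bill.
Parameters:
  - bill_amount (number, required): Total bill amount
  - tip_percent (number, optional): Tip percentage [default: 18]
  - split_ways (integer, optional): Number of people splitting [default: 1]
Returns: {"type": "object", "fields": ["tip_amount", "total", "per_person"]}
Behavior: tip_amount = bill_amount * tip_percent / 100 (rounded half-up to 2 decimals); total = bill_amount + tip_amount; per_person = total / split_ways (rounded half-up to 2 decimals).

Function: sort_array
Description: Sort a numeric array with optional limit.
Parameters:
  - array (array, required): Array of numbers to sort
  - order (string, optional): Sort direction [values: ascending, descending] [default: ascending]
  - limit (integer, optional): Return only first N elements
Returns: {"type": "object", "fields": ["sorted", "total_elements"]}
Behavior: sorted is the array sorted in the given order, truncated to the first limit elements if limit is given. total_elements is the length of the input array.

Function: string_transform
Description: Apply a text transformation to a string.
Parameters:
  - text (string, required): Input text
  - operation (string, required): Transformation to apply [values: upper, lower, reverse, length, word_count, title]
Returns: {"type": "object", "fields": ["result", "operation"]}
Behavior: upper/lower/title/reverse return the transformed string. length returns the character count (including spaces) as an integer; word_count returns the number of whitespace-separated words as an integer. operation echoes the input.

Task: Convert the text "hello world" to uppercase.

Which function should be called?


The task needs a function whose description is: Apply a text transformation to a string.
string_transform


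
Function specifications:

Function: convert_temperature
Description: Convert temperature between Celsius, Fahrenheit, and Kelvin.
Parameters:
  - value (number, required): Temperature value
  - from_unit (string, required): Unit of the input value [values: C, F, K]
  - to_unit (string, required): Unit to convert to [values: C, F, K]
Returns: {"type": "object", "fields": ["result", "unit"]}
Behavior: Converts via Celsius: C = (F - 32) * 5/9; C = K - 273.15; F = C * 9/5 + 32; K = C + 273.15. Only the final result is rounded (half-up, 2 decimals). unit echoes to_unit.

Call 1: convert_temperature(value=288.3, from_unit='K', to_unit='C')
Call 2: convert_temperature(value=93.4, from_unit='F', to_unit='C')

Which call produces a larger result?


Call 1:
  To C: 288.3 - 273.15 = 15.15
  Target is C: 15.15
  Round to 2 decimals: 15.15
  -> 15.15 C
Call 2:
  To C: (93.4 - 32) * 5/9 = 34.111111
  Target is C: 34.111111
  Round to 2 decimals: 34.11
  -> 34.11 C
Call 2 (34.11 C)


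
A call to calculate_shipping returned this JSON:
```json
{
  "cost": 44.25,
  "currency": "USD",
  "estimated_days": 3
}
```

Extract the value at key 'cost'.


44.25


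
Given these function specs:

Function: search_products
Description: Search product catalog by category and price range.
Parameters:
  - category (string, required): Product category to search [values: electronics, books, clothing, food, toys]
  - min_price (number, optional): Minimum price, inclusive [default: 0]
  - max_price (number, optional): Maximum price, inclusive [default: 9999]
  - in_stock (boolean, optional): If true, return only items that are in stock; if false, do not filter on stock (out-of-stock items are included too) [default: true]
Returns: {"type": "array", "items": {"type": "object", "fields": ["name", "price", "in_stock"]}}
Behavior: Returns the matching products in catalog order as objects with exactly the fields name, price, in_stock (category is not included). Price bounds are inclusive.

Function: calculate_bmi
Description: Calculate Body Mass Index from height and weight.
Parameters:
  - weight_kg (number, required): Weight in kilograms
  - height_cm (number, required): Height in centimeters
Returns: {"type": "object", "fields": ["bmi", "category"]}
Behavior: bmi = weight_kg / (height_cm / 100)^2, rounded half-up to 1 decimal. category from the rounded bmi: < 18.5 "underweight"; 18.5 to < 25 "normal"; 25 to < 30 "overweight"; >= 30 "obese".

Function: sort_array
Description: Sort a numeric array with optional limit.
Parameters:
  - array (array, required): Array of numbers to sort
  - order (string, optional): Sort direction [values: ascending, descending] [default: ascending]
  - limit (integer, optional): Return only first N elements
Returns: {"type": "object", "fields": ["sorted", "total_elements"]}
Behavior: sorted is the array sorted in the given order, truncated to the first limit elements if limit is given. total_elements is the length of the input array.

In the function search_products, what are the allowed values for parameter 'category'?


The search_products spec declares:
  - category (string, required): Product category to search [values: electronics, books, clothing, food, toys]
Allowed values:
electronics, books, clothing, food, toys


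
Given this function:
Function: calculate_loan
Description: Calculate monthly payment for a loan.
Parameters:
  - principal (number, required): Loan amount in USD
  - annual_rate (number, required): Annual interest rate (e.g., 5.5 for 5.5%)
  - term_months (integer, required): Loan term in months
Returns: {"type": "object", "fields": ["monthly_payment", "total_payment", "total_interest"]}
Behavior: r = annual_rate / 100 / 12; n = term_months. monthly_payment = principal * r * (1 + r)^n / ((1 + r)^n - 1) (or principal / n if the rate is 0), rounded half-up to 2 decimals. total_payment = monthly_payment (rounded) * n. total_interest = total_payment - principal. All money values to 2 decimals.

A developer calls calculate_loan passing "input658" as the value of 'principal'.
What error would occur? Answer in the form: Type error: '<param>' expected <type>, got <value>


Spec: 'principal' is declared as number; "input658" is a string.
Type error: 'principal' expected number, got "input658"
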